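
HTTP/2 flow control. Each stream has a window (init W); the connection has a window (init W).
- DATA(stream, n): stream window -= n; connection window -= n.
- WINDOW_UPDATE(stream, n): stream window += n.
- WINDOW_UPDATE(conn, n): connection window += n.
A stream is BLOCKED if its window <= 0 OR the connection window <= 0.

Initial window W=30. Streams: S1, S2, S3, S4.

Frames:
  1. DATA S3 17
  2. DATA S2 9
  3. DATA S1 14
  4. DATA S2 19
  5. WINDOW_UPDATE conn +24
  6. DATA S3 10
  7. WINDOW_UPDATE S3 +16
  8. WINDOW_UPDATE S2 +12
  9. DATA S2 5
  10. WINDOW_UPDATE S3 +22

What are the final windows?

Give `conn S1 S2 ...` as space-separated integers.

Op 1: conn=13 S1=30 S2=30 S3=13 S4=30 blocked=[]
Op 2: conn=4 S1=30 S2=21 S3=13 S4=30 blocked=[]
Op 3: conn=-10 S1=16 S2=21 S3=13 S4=30 blocked=[1, 2, 3, 4]
Op 4: conn=-29 S1=16 S2=2 S3=13 S4=30 blocked=[1, 2, 3, 4]
Op 5: conn=-5 S1=16 S2=2 S3=13 S4=30 blocked=[1, 2, 3, 4]
Op 6: conn=-15 S1=16 S2=2 S3=3 S4=30 blocked=[1, 2, 3, 4]
Op 7: conn=-15 S1=16 S2=2 S3=19 S4=30 blocked=[1, 2, 3, 4]
Op 8: conn=-15 S1=16 S2=14 S3=19 S4=30 blocked=[1, 2, 3, 4]
Op 9: conn=-20 S1=16 S2=9 S3=19 S4=30 blocked=[1, 2, 3, 4]
Op 10: conn=-20 S1=16 S2=9 S3=41 S4=30 blocked=[1, 2, 3, 4]

Answer: -20 16 9 41 30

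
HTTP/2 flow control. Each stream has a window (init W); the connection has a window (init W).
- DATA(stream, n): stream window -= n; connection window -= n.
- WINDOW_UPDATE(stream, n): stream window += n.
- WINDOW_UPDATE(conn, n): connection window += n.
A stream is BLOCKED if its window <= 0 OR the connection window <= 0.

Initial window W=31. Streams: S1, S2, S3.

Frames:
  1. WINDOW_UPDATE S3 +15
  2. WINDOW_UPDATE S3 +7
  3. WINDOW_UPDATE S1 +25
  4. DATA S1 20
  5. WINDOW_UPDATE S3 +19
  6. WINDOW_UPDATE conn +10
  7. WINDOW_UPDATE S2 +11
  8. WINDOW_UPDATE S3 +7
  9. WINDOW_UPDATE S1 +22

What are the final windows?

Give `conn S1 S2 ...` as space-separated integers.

Op 1: conn=31 S1=31 S2=31 S3=46 blocked=[]
Op 2: conn=31 S1=31 S2=31 S3=53 blocked=[]
Op 3: conn=31 S1=56 S2=31 S3=53 blocked=[]
Op 4: conn=11 S1=36 S2=31 S3=53 blocked=[]
Op 5: conn=11 S1=36 S2=31 S3=72 blocked=[]
Op 6: conn=21 S1=36 S2=31 S3=72 blocked=[]
Op 7: conn=21 S1=36 S2=42 S3=72 blocked=[]
Op 8: conn=21 S1=36 S2=42 S3=79 blocked=[]
Op 9: conn=21 S1=58 S2=42 S3=79 blocked=[]

Answer: 21 58 42 79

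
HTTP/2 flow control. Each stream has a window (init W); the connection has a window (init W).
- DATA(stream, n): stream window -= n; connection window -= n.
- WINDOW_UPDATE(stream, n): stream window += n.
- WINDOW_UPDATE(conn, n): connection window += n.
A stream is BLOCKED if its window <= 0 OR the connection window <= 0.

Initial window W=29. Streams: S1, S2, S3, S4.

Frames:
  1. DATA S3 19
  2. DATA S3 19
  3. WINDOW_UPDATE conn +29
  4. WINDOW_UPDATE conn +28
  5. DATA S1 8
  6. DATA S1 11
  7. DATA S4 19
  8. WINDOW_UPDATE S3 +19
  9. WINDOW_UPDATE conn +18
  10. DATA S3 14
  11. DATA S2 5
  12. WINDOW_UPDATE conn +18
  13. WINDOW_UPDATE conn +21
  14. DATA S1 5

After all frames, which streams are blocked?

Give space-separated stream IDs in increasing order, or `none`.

Op 1: conn=10 S1=29 S2=29 S3=10 S4=29 blocked=[]
Op 2: conn=-9 S1=29 S2=29 S3=-9 S4=29 blocked=[1, 2, 3, 4]
Op 3: conn=20 S1=29 S2=29 S3=-9 S4=29 blocked=[3]
Op 4: conn=48 S1=29 S2=29 S3=-9 S4=29 blocked=[3]
Op 5: conn=40 S1=21 S2=29 S3=-9 S4=29 blocked=[3]
Op 6: conn=29 S1=10 S2=29 S3=-9 S4=29 blocked=[3]
Op 7: conn=10 S1=10 S2=29 S3=-9 S4=10 blocked=[3]
Op 8: conn=10 S1=10 S2=29 S3=10 S4=10 blocked=[]
Op 9: conn=28 S1=10 S2=29 S3=10 S4=10 blocked=[]
Op 10: conn=14 S1=10 S2=29 S3=-4 S4=10 blocked=[3]
Op 11: conn=9 S1=10 S2=24 S3=-4 S4=10 blocked=[3]
Op 12: conn=27 S1=10 S2=24 S3=-4 S4=10 blocked=[3]
Op 13: conn=48 S1=10 S2=24 S3=-4 S4=10 blocked=[3]
Op 14: conn=43 S1=5 S2=24 S3=-4 S4=10 blocked=[3]

Answer: S3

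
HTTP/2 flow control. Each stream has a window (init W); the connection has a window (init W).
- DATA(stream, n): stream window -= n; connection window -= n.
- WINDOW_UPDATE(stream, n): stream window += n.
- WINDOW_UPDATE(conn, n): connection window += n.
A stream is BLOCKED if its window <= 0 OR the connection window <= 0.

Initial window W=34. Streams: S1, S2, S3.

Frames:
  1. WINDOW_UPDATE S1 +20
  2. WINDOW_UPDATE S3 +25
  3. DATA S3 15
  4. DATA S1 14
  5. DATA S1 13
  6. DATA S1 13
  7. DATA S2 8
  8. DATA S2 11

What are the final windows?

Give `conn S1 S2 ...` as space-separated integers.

Answer: -40 14 15 44

Derivation:
Op 1: conn=34 S1=54 S2=34 S3=34 blocked=[]
Op 2: conn=34 S1=54 S2=34 S3=59 blocked=[]
Op 3: conn=19 S1=54 S2=34 S3=44 blocked=[]
Op 4: conn=5 S1=40 S2=34 S3=44 blocked=[]
Op 5: conn=-8 S1=27 S2=34 S3=44 blocked=[1, 2, 3]
Op 6: conn=-21 S1=14 S2=34 S3=44 blocked=[1, 2, 3]
Op 7: conn=-29 S1=14 S2=26 S3=44 blocked=[1, 2, 3]
Op 8: conn=-40 S1=14 S2=15 S3=44 blocked=[1, 2, 3]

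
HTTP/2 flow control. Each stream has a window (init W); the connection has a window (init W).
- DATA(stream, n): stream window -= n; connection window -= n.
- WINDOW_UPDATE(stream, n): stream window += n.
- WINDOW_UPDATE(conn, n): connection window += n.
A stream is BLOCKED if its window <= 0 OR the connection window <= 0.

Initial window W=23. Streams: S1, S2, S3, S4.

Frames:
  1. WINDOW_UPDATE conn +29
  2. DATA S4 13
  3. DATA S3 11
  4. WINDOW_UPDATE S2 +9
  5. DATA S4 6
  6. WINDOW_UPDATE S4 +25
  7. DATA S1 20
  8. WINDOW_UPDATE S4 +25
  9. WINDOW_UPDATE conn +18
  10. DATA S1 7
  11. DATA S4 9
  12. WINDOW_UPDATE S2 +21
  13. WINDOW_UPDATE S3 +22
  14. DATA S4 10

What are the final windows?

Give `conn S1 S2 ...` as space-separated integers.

Op 1: conn=52 S1=23 S2=23 S3=23 S4=23 blocked=[]
Op 2: conn=39 S1=23 S2=23 S3=23 S4=10 blocked=[]
Op 3: conn=28 S1=23 S2=23 S3=12 S4=10 blocked=[]
Op 4: conn=28 S1=23 S2=32 S3=12 S4=10 blocked=[]
Op 5: conn=22 S1=23 S2=32 S3=12 S4=4 blocked=[]
Op 6: conn=22 S1=23 S2=32 S3=12 S4=29 blocked=[]
Op 7: conn=2 S1=3 S2=32 S3=12 S4=29 blocked=[]
Op 8: conn=2 S1=3 S2=32 S3=12 S4=54 blocked=[]
Op 9: conn=20 S1=3 S2=32 S3=12 S4=54 blocked=[]
Op 10: conn=13 S1=-4 S2=32 S3=12 S4=54 blocked=[1]
Op 11: conn=4 S1=-4 S2=32 S3=12 S4=45 blocked=[1]
Op 12: conn=4 S1=-4 S2=53 S3=12 S4=45 blocked=[1]
Op 13: conn=4 S1=-4 S2=53 S3=34 S4=45 blocked=[1]
Op 14: conn=-6 S1=-4 S2=53 S3=34 S4=35 blocked=[1, 2, 3, 4]

Answer: -6 -4 53 34 35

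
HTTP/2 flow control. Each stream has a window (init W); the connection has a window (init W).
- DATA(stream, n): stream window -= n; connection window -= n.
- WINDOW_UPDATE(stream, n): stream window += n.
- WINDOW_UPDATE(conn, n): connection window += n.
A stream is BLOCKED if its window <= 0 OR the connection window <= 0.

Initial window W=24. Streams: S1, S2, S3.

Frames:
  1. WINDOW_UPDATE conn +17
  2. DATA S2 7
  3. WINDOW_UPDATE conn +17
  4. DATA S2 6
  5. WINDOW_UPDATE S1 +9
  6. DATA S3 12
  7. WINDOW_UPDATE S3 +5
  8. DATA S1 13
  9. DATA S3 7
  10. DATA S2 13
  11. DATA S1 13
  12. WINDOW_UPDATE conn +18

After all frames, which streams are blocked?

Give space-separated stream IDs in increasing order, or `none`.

Op 1: conn=41 S1=24 S2=24 S3=24 blocked=[]
Op 2: conn=34 S1=24 S2=17 S3=24 blocked=[]
Op 3: conn=51 S1=24 S2=17 S3=24 blocked=[]
Op 4: conn=45 S1=24 S2=11 S3=24 blocked=[]
Op 5: conn=45 S1=33 S2=11 S3=24 blocked=[]
Op 6: conn=33 S1=33 S2=11 S3=12 blocked=[]
Op 7: conn=33 S1=33 S2=11 S3=17 blocked=[]
Op 8: conn=20 S1=20 S2=11 S3=17 blocked=[]
Op 9: conn=13 S1=20 S2=11 S3=10 blocked=[]
Op 10: conn=0 S1=20 S2=-2 S3=10 blocked=[1, 2, 3]
Op 11: conn=-13 S1=7 S2=-2 S3=10 blocked=[1, 2, 3]
Op 12: conn=5 S1=7 S2=-2 S3=10 blocked=[2]

Answer: S2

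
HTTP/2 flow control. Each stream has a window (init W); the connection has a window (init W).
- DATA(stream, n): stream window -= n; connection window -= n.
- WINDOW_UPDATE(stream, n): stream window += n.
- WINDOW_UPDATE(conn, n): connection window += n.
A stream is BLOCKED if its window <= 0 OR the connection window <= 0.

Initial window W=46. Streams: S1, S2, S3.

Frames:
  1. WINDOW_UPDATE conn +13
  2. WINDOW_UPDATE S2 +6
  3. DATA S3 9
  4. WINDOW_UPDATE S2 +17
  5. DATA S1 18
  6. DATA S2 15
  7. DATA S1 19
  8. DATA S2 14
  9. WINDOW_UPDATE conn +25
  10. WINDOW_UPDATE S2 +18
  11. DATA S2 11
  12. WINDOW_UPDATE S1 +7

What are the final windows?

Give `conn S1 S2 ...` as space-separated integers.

Answer: -2 16 47 37

Derivation:
Op 1: conn=59 S1=46 S2=46 S3=46 blocked=[]
Op 2: conn=59 S1=46 S2=52 S3=46 blocked=[]
Op 3: conn=50 S1=46 S2=52 S3=37 blocked=[]
Op 4: conn=50 S1=46 S2=69 S3=37 blocked=[]
Op 5: conn=32 S1=28 S2=69 S3=37 blocked=[]
Op 6: conn=17 S1=28 S2=54 S3=37 blocked=[]
Op 7: conn=-2 S1=9 S2=54 S3=37 blocked=[1, 2, 3]
Op 8: conn=-16 S1=9 S2=40 S3=37 blocked=[1, 2, 3]
Op 9: conn=9 S1=9 S2=40 S3=37 blocked=[]
Op 10: conn=9 S1=9 S2=58 S3=37 blocked=[]
Op 11: conn=-2 S1=9 S2=47 S3=37 blocked=[1, 2, 3]
Op 12: conn=-2 S1=16 S2=47 S3=37 blocked=[1, 2, 3]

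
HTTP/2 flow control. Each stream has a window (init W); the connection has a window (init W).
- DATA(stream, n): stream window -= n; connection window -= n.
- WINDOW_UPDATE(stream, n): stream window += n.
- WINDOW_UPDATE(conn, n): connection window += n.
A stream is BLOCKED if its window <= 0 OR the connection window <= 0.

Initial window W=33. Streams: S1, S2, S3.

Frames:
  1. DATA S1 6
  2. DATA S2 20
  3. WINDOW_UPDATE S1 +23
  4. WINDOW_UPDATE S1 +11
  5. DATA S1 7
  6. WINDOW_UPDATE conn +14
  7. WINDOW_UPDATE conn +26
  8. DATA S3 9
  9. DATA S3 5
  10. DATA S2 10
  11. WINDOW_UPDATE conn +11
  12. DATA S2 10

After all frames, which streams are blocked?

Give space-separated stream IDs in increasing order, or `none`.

Answer: S2

Derivation:
Op 1: conn=27 S1=27 S2=33 S3=33 blocked=[]
Op 2: conn=7 S1=27 S2=13 S3=33 blocked=[]
Op 3: conn=7 S1=50 S2=13 S3=33 blocked=[]
Op 4: conn=7 S1=61 S2=13 S3=33 blocked=[]
Op 5: conn=0 S1=54 S2=13 S3=33 blocked=[1, 2, 3]
Op 6: conn=14 S1=54 S2=13 S3=33 blocked=[]
Op 7: conn=40 S1=54 S2=13 S3=33 blocked=[]
Op 8: conn=31 S1=54 S2=13 S3=24 blocked=[]
Op 9: conn=26 S1=54 S2=13 S3=19 blocked=[]
Op 10: conn=16 S1=54 S2=3 S3=19 blocked=[]
Op 11: conn=27 S1=54 S2=3 S3=19 blocked=[]
Op 12: conn=17 S1=54 S2=-7 S3=19 blocked=[2]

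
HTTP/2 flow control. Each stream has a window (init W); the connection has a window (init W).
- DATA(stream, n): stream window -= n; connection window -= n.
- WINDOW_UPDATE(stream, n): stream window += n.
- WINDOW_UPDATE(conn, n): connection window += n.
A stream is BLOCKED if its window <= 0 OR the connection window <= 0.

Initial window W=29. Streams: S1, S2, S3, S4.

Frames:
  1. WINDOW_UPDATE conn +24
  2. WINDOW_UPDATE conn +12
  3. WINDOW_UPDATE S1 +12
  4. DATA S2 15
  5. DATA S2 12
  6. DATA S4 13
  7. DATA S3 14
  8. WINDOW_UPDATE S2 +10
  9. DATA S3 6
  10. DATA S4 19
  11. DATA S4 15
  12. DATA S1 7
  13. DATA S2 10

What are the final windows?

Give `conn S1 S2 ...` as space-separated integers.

Op 1: conn=53 S1=29 S2=29 S3=29 S4=29 blocked=[]
Op 2: conn=65 S1=29 S2=29 S3=29 S4=29 blocked=[]
Op 3: conn=65 S1=41 S2=29 S3=29 S4=29 blocked=[]
Op 4: conn=50 S1=41 S2=14 S3=29 S4=29 blocked=[]
Op 5: conn=38 S1=41 S2=2 S3=29 S4=29 blocked=[]
Op 6: conn=25 S1=41 S2=2 S3=29 S4=16 blocked=[]
Op 7: conn=11 S1=41 S2=2 S3=15 S4=16 blocked=[]
Op 8: conn=11 S1=41 S2=12 S3=15 S4=16 blocked=[]
Op 9: conn=5 S1=41 S2=12 S3=9 S4=16 blocked=[]
Op 10: conn=-14 S1=41 S2=12 S3=9 S4=-3 blocked=[1, 2, 3, 4]
Op 11: conn=-29 S1=41 S2=12 S3=9 S4=-18 blocked=[1, 2, 3, 4]
Op 12: conn=-36 S1=34 S2=12 S3=9 S4=-18 blocked=[1, 2, 3, 4]
Op 13: conn=-46 S1=34 S2=2 S3=9 S4=-18 blocked=[1, 2, 3, 4]

Answer: -46 34 2 9 -18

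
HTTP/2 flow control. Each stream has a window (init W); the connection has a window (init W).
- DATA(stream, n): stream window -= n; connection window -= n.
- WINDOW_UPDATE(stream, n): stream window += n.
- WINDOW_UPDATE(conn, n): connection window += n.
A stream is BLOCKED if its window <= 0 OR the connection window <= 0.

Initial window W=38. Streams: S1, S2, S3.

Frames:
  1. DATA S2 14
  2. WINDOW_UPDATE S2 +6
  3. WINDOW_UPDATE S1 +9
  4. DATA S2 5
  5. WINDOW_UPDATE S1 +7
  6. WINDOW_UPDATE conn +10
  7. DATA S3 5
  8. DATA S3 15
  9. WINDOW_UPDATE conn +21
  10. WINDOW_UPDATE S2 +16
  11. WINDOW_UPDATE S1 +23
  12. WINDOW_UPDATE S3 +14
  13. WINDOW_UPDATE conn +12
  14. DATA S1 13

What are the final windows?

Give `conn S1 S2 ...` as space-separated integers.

Op 1: conn=24 S1=38 S2=24 S3=38 blocked=[]
Op 2: conn=24 S1=38 S2=30 S3=38 blocked=[]
Op 3: conn=24 S1=47 S2=30 S3=38 blocked=[]
Op 4: conn=19 S1=47 S2=25 S3=38 blocked=[]
Op 5: conn=19 S1=54 S2=25 S3=38 blocked=[]
Op 6: conn=29 S1=54 S2=25 S3=38 blocked=[]
Op 7: conn=24 S1=54 S2=25 S3=33 blocked=[]
Op 8: conn=9 S1=54 S2=25 S3=18 blocked=[]
Op 9: conn=30 S1=54 S2=25 S3=18 blocked=[]
Op 10: conn=30 S1=54 S2=41 S3=18 blocked=[]
Op 11: conn=30 S1=77 S2=41 S3=18 blocked=[]
Op 12: conn=30 S1=77 S2=41 S3=32 blocked=[]
Op 13: conn=42 S1=77 S2=41 S3=32 blocked=[]
Op 14: conn=29 S1=64 S2=41 S3=32 blocked=[]

Answer: 29 64 41 32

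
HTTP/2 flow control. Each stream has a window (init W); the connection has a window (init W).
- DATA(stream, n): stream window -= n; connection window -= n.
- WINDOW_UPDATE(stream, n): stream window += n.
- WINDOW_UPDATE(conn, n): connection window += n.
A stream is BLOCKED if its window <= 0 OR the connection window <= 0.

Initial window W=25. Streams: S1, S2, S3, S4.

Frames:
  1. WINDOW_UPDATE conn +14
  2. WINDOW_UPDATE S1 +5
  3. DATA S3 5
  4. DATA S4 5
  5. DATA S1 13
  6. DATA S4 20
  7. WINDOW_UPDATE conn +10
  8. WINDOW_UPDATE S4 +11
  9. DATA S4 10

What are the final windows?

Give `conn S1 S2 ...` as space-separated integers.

Answer: -4 17 25 20 1

Derivation:
Op 1: conn=39 S1=25 S2=25 S3=25 S4=25 blocked=[]
Op 2: conn=39 S1=30 S2=25 S3=25 S4=25 blocked=[]
Op 3: conn=34 S1=30 S2=25 S3=20 S4=25 blocked=[]
Op 4: conn=29 S1=30 S2=25 S3=20 S4=20 blocked=[]
Op 5: conn=16 S1=17 S2=25 S3=20 S4=20 blocked=[]
Op 6: conn=-4 S1=17 S2=25 S3=20 S4=0 blocked=[1, 2, 3, 4]
Op 7: conn=6 S1=17 S2=25 S3=20 S4=0 blocked=[4]
Op 8: conn=6 S1=17 S2=25 S3=20 S4=11 blocked=[]
Op 9: conn=-4 S1=17 S2=25 S3=20 S4=1 blocked=[1, 2, 3, 4]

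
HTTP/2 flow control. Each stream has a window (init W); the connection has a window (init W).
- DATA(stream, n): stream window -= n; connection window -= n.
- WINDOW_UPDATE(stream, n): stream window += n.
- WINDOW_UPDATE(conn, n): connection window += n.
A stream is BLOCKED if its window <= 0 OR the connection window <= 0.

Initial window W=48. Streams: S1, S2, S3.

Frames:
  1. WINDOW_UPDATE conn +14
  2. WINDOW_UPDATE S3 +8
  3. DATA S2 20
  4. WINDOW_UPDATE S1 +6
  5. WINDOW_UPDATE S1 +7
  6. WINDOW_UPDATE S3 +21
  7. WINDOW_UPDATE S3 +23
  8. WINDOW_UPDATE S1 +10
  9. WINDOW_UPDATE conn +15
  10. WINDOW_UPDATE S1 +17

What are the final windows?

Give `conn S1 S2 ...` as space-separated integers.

Op 1: conn=62 S1=48 S2=48 S3=48 blocked=[]
Op 2: conn=62 S1=48 S2=48 S3=56 blocked=[]
Op 3: conn=42 S1=48 S2=28 S3=56 blocked=[]
Op 4: conn=42 S1=54 S2=28 S3=56 blocked=[]
Op 5: conn=42 S1=61 S2=28 S3=56 blocked=[]
Op 6: conn=42 S1=61 S2=28 S3=77 blocked=[]
Op 7: conn=42 S1=61 S2=28 S3=100 blocked=[]
Op 8: conn=42 S1=71 S2=28 S3=100 blocked=[]
Op 9: conn=57 S1=71 S2=28 S3=100 blocked=[]
Op 10: conn=57 S1=88 S2=28 S3=100 blocked=[]

Answer: 57 88 28 100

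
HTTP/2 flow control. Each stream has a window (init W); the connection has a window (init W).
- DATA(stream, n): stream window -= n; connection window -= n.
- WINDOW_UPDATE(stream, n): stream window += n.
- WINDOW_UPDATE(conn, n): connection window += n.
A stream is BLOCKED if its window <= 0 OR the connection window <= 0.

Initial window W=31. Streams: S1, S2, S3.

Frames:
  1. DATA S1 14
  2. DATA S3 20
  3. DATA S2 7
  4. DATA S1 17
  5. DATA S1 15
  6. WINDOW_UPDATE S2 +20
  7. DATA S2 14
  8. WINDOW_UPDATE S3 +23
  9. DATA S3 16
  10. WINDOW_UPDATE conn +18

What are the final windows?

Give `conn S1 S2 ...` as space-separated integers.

Answer: -54 -15 30 18

Derivation:
Op 1: conn=17 S1=17 S2=31 S3=31 blocked=[]
Op 2: conn=-3 S1=17 S2=31 S3=11 blocked=[1, 2, 3]
Op 3: conn=-10 S1=17 S2=24 S3=11 blocked=[1, 2, 3]
Op 4: conn=-27 S1=0 S2=24 S3=11 blocked=[1, 2, 3]
Op 5: conn=-42 S1=-15 S2=24 S3=11 blocked=[1, 2, 3]
Op 6: conn=-42 S1=-15 S2=44 S3=11 blocked=[1, 2, 3]
Op 7: conn=-56 S1=-15 S2=30 S3=11 blocked=[1, 2, 3]
Op 8: conn=-56 S1=-15 S2=30 S3=34 blocked=[1, 2, 3]
Op 9: conn=-72 S1=-15 S2=30 S3=18 blocked=[1, 2, 3]
Op 10: conn=-54 S1=-15 S2=30 S3=18 blocked=[1, 2, 3]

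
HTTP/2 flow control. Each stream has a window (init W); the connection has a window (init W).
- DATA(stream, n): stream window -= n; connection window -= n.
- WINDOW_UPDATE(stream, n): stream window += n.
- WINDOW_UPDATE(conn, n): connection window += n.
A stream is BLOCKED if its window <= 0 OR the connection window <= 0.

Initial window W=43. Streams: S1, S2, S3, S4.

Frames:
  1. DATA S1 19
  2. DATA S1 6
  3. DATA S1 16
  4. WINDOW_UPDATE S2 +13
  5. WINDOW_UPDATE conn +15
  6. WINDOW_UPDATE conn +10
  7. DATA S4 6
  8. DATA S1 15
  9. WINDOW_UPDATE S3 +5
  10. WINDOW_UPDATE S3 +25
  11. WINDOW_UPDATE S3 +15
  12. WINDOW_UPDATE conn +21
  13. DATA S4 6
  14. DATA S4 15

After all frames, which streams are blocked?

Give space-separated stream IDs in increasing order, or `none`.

Answer: S1

Derivation:
Op 1: conn=24 S1=24 S2=43 S3=43 S4=43 blocked=[]
Op 2: conn=18 S1=18 S2=43 S3=43 S4=43 blocked=[]
Op 3: conn=2 S1=2 S2=43 S3=43 S4=43 blocked=[]
Op 4: conn=2 S1=2 S2=56 S3=43 S4=43 blocked=[]
Op 5: conn=17 S1=2 S2=56 S3=43 S4=43 blocked=[]
Op 6: conn=27 S1=2 S2=56 S3=43 S4=43 blocked=[]
Op 7: conn=21 S1=2 S2=56 S3=43 S4=37 blocked=[]
Op 8: conn=6 S1=-13 S2=56 S3=43 S4=37 blocked=[1]
Op 9: conn=6 S1=-13 S2=56 S3=48 S4=37 blocked=[1]
Op 10: conn=6 S1=-13 S2=56 S3=73 S4=37 blocked=[1]
Op 11: conn=6 S1=-13 S2=56 S3=88 S4=37 blocked=[1]
Op 12: conn=27 S1=-13 S2=56 S3=88 S4=37 blocked=[1]
Op 13: conn=21 S1=-13 S2=56 S3=88 S4=31 blocked=[1]
Op 14: conn=6 S1=-13 S2=56 S3=88 S4=16 blocked=[1]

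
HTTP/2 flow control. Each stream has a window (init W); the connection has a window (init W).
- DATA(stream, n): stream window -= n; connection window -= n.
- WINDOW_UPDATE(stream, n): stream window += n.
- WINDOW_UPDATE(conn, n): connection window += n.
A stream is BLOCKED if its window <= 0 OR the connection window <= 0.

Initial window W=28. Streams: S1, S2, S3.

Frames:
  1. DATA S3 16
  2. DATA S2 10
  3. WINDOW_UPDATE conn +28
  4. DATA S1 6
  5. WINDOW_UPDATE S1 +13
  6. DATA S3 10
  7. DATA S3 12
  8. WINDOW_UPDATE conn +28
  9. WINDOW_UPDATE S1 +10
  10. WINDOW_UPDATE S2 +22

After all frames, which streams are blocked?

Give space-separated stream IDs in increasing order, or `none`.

Answer: S3

Derivation:
Op 1: conn=12 S1=28 S2=28 S3=12 blocked=[]
Op 2: conn=2 S1=28 S2=18 S3=12 blocked=[]
Op 3: conn=30 S1=28 S2=18 S3=12 blocked=[]
Op 4: conn=24 S1=22 S2=18 S3=12 blocked=[]
Op 5: conn=24 S1=35 S2=18 S3=12 blocked=[]
Op 6: conn=14 S1=35 S2=18 S3=2 blocked=[]
Op 7: conn=2 S1=35 S2=18 S3=-10 blocked=[3]
Op 8: conn=30 S1=35 S2=18 S3=-10 blocked=[3]
Op 9: conn=30 S1=45 S2=18 S3=-10 blocked=[3]
Op 10: conn=30 S1=45 S2=40 S3=-10 blocked=[3]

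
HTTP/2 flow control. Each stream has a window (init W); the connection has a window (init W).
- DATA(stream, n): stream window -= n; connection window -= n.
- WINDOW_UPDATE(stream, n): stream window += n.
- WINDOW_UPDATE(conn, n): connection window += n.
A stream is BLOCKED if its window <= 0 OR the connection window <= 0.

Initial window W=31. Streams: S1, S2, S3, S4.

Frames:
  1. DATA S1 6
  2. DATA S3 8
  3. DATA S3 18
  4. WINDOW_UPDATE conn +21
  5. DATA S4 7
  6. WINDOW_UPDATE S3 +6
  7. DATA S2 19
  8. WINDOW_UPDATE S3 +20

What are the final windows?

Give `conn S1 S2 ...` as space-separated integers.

Op 1: conn=25 S1=25 S2=31 S3=31 S4=31 blocked=[]
Op 2: conn=17 S1=25 S2=31 S3=23 S4=31 blocked=[]
Op 3: conn=-1 S1=25 S2=31 S3=5 S4=31 blocked=[1, 2, 3, 4]
Op 4: conn=20 S1=25 S2=31 S3=5 S4=31 blocked=[]
Op 5: conn=13 S1=25 S2=31 S3=5 S4=24 blocked=[]
Op 6: conn=13 S1=25 S2=31 S3=11 S4=24 blocked=[]
Op 7: conn=-6 S1=25 S2=12 S3=11 S4=24 blocked=[1, 2, 3, 4]
Op 8: conn=-6 S1=25 S2=12 S3=31 S4=24 blocked=[1, 2, 3, 4]

Answer: -6 25 12 31 24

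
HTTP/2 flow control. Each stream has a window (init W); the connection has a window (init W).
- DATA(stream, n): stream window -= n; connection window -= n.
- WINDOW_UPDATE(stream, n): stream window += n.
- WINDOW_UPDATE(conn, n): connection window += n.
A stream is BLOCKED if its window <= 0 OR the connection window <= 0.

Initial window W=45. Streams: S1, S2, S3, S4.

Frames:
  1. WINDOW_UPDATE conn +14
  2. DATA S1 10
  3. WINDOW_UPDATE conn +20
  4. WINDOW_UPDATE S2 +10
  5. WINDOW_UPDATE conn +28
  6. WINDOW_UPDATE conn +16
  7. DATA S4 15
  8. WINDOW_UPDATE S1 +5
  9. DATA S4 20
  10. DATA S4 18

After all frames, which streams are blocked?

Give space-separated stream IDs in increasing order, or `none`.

Op 1: conn=59 S1=45 S2=45 S3=45 S4=45 blocked=[]
Op 2: conn=49 S1=35 S2=45 S3=45 S4=45 blocked=[]
Op 3: conn=69 S1=35 S2=45 S3=45 S4=45 blocked=[]
Op 4: conn=69 S1=35 S2=55 S3=45 S4=45 blocked=[]
Op 5: conn=97 S1=35 S2=55 S3=45 S4=45 blocked=[]
Op 6: conn=113 S1=35 S2=55 S3=45 S4=45 blocked=[]
Op 7: conn=98 S1=35 S2=55 S3=45 S4=30 blocked=[]
Op 8: conn=98 S1=40 S2=55 S3=45 S4=30 blocked=[]
Op 9: conn=78 S1=40 S2=55 S3=45 S4=10 blocked=[]
Op 10: conn=60 S1=40 S2=55 S3=45 S4=-8 blocked=[4]

Answer: S4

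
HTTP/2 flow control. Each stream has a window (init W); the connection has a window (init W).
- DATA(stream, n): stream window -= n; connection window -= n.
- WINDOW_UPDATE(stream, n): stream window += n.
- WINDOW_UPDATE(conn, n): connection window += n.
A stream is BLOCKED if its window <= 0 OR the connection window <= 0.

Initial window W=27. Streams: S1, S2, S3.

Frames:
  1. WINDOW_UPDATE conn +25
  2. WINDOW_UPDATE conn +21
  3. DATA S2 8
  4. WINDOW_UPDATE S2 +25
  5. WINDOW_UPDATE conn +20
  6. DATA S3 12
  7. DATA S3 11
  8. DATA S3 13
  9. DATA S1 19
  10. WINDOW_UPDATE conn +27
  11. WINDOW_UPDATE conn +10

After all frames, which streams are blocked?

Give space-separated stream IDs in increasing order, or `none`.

Op 1: conn=52 S1=27 S2=27 S3=27 blocked=[]
Op 2: conn=73 S1=27 S2=27 S3=27 blocked=[]
Op 3: conn=65 S1=27 S2=19 S3=27 blocked=[]
Op 4: conn=65 S1=27 S2=44 S3=27 blocked=[]
Op 5: conn=85 S1=27 S2=44 S3=27 blocked=[]
Op 6: conn=73 S1=27 S2=44 S3=15 blocked=[]
Op 7: conn=62 S1=27 S2=44 S3=4 blocked=[]
Op 8: conn=49 S1=27 S2=44 S3=-9 blocked=[3]
Op 9: conn=30 S1=8 S2=44 S3=-9 blocked=[3]
Op 10: conn=57 S1=8 S2=44 S3=-9 blocked=[3]
Op 11: conn=67 S1=8 S2=44 S3=-9 blocked=[3]

Answer: S3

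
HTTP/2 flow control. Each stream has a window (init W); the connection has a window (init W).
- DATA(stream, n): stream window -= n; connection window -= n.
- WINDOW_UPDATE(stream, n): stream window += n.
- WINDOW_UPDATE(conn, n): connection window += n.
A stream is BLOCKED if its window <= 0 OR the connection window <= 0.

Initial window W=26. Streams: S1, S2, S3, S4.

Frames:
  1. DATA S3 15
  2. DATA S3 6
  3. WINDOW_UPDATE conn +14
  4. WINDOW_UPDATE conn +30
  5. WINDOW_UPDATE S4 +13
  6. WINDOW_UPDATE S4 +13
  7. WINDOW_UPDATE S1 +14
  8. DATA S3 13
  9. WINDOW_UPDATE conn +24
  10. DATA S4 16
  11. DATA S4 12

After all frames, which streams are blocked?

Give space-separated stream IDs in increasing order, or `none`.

Answer: S3

Derivation:
Op 1: conn=11 S1=26 S2=26 S3=11 S4=26 blocked=[]
Op 2: conn=5 S1=26 S2=26 S3=5 S4=26 blocked=[]
Op 3: conn=19 S1=26 S2=26 S3=5 S4=26 blocked=[]
Op 4: conn=49 S1=26 S2=26 S3=5 S4=26 blocked=[]
Op 5: conn=49 S1=26 S2=26 S3=5 S4=39 blocked=[]
Op 6: conn=49 S1=26 S2=26 S3=5 S4=52 blocked=[]
Op 7: conn=49 S1=40 S2=26 S3=5 S4=52 blocked=[]
Op 8: conn=36 S1=40 S2=26 S3=-8 S4=52 blocked=[3]
Op 9: conn=60 S1=40 S2=26 S3=-8 S4=52 blocked=[3]
Op 10: conn=44 S1=40 S2=26 S3=-8 S4=36 blocked=[3]
Op 11: conn=32 S1=40 S2=26 S3=-8 S4=24 blocked=[3]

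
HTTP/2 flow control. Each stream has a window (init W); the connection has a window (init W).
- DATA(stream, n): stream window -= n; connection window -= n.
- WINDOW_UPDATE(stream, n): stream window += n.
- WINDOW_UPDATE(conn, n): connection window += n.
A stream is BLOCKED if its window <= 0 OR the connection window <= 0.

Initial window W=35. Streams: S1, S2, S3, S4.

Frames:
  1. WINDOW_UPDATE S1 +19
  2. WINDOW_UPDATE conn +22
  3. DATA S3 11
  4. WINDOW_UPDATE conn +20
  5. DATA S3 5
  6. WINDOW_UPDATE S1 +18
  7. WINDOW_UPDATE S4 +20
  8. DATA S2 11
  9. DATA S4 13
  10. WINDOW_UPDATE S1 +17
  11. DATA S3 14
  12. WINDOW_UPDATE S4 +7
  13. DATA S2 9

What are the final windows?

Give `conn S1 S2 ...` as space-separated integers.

Answer: 14 89 15 5 49

Derivation:
Op 1: conn=35 S1=54 S2=35 S3=35 S4=35 blocked=[]
Op 2: conn=57 S1=54 S2=35 S3=35 S4=35 blocked=[]
Op 3: conn=46 S1=54 S2=35 S3=24 S4=35 blocked=[]
Op 4: conn=66 S1=54 S2=35 S3=24 S4=35 blocked=[]
Op 5: conn=61 S1=54 S2=35 S3=19 S4=35 blocked=[]
Op 6: conn=61 S1=72 S2=35 S3=19 S4=35 blocked=[]
Op 7: conn=61 S1=72 S2=35 S3=19 S4=55 blocked=[]
Op 8: conn=50 S1=72 S2=24 S3=19 S4=55 blocked=[]
Op 9: conn=37 S1=72 S2=24 S3=19 S4=42 blocked=[]
Op 10: conn=37 S1=89 S2=24 S3=19 S4=42 blocked=[]
Op 11: conn=23 S1=89 S2=24 S3=5 S4=42 blocked=[]
Op 12: conn=23 S1=89 S2=24 S3=5 S4=49 blocked=[]
Op 13: conn=14 S1=89 S2=15 S3=5 S4=49 blocked=[]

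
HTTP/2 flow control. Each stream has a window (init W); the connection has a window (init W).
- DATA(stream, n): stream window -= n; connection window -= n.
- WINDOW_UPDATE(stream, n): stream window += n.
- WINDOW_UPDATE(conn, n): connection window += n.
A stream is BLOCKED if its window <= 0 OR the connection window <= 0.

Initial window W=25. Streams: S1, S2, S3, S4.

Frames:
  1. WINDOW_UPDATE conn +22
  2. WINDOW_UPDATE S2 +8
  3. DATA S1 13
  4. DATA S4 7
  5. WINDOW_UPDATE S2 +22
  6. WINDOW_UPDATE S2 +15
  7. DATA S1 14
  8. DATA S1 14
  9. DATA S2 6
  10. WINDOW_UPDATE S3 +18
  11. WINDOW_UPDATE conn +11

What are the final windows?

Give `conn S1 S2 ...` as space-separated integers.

Answer: 4 -16 64 43 18

Derivation:
Op 1: conn=47 S1=25 S2=25 S3=25 S4=25 blocked=[]
Op 2: conn=47 S1=25 S2=33 S3=25 S4=25 blocked=[]
Op 3: conn=34 S1=12 S2=33 S3=25 S4=25 blocked=[]
Op 4: conn=27 S1=12 S2=33 S3=25 S4=18 blocked=[]
Op 5: conn=27 S1=12 S2=55 S3=25 S4=18 blocked=[]
Op 6: conn=27 S1=12 S2=70 S3=25 S4=18 blocked=[]
Op 7: conn=13 S1=-2 S2=70 S3=25 S4=18 blocked=[1]
Op 8: conn=-1 S1=-16 S2=70 S3=25 S4=18 blocked=[1, 2, 3, 4]
Op 9: conn=-7 S1=-16 S2=64 S3=25 S4=18 blocked=[1, 2, 3, 4]
Op 10: conn=-7 S1=-16 S2=64 S3=43 S4=18 blocked=[1, 2, 3, 4]
Op 11: conn=4 S1=-16 S2=64 S3=43 S4=18 blocked=[1]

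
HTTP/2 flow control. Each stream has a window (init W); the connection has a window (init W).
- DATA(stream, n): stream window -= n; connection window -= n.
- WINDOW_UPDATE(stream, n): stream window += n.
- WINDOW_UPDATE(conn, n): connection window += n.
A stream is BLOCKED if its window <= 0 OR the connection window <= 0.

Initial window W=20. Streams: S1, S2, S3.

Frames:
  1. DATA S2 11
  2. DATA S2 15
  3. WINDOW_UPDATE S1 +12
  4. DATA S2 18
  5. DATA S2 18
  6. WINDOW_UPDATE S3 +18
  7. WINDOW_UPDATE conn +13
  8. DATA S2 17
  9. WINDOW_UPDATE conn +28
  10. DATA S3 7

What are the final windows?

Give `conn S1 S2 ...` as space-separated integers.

Answer: -25 32 -59 31

Derivation:
Op 1: conn=9 S1=20 S2=9 S3=20 blocked=[]
Op 2: conn=-6 S1=20 S2=-6 S3=20 blocked=[1, 2, 3]
Op 3: conn=-6 S1=32 S2=-6 S3=20 blocked=[1, 2, 3]
Op 4: conn=-24 S1=32 S2=-24 S3=20 blocked=[1, 2, 3]
Op 5: conn=-42 S1=32 S2=-42 S3=20 blocked=[1, 2, 3]
Op 6: conn=-42 S1=32 S2=-42 S3=38 blocked=[1, 2, 3]
Op 7: conn=-29 S1=32 S2=-42 S3=38 blocked=[1, 2, 3]
Op 8: conn=-46 S1=32 S2=-59 S3=38 blocked=[1, 2, 3]
Op 9: conn=-18 S1=32 S2=-59 S3=38 blocked=[1, 2, 3]
Op 10: conn=-25 S1=32 S2=-59 S3=31 blocked=[1, 2, 3]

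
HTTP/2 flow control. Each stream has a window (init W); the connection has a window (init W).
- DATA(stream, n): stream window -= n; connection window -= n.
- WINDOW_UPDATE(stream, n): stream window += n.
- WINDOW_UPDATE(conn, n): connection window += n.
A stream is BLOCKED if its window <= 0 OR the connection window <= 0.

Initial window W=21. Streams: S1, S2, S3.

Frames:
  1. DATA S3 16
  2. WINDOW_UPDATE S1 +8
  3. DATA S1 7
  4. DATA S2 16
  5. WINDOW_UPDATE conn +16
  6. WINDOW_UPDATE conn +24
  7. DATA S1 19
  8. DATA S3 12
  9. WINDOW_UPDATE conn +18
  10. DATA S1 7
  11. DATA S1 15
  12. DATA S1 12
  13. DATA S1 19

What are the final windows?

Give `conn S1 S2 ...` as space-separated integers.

Answer: -44 -50 5 -7

Derivation:
Op 1: conn=5 S1=21 S2=21 S3=5 blocked=[]
Op 2: conn=5 S1=29 S2=21 S3=5 blocked=[]
Op 3: conn=-2 S1=22 S2=21 S3=5 blocked=[1, 2, 3]
Op 4: conn=-18 S1=22 S2=5 S3=5 blocked=[1, 2, 3]
Op 5: conn=-2 S1=22 S2=5 S3=5 blocked=[1, 2, 3]
Op 6: conn=22 S1=22 S2=5 S3=5 blocked=[]
Op 7: conn=3 S1=3 S2=5 S3=5 blocked=[]
Op 8: conn=-9 S1=3 S2=5 S3=-7 blocked=[1, 2, 3]
Op 9: conn=9 S1=3 S2=5 S3=-7 blocked=[3]
Op 10: conn=2 S1=-4 S2=5 S3=-7 blocked=[1, 3]
Op 11: conn=-13 S1=-19 S2=5 S3=-7 blocked=[1, 2, 3]
Op 12: conn=-25 S1=-31 S2=5 S3=-7 blocked=[1, 2, 3]
Op 13: conn=-44 S1=-50 S2=5 S3=-7 blocked=[1, 2, 3]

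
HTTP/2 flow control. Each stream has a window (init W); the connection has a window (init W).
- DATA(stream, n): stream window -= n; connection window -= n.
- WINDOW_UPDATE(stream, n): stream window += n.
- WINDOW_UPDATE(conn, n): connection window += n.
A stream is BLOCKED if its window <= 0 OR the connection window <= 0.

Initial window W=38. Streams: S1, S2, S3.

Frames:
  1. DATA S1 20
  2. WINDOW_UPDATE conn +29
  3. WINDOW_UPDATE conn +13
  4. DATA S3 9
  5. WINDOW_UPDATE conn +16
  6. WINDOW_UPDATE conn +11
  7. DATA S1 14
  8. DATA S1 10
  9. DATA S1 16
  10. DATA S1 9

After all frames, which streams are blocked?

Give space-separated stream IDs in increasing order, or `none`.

Answer: S1

Derivation:
Op 1: conn=18 S1=18 S2=38 S3=38 blocked=[]
Op 2: conn=47 S1=18 S2=38 S3=38 blocked=[]
Op 3: conn=60 S1=18 S2=38 S3=38 blocked=[]
Op 4: conn=51 S1=18 S2=38 S3=29 blocked=[]
Op 5: conn=67 S1=18 S2=38 S3=29 blocked=[]
Op 6: conn=78 S1=18 S2=38 S3=29 blocked=[]
Op 7: conn=64 S1=4 S2=38 S3=29 blocked=[]
Op 8: conn=54 S1=-6 S2=38 S3=29 blocked=[1]
Op 9: conn=38 S1=-22 S2=38 S3=29 blocked=[1]
Op 10: conn=29 S1=-31 S2=38 S3=29 blocked=[1]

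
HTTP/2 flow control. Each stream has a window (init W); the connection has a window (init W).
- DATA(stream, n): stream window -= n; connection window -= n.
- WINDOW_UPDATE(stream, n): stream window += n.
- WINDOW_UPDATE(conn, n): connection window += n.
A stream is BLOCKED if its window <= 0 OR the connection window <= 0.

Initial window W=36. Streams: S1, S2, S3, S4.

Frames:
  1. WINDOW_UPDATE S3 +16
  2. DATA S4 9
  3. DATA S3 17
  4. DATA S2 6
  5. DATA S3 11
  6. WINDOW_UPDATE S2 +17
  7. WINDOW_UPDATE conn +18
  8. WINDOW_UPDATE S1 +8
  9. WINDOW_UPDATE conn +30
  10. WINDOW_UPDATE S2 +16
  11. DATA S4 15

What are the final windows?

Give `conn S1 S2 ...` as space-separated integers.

Op 1: conn=36 S1=36 S2=36 S3=52 S4=36 blocked=[]
Op 2: conn=27 S1=36 S2=36 S3=52 S4=27 blocked=[]
Op 3: conn=10 S1=36 S2=36 S3=35 S4=27 blocked=[]
Op 4: conn=4 S1=36 S2=30 S3=35 S4=27 blocked=[]
Op 5: conn=-7 S1=36 S2=30 S3=24 S4=27 blocked=[1, 2, 3, 4]
Op 6: conn=-7 S1=36 S2=47 S3=24 S4=27 blocked=[1, 2, 3, 4]
Op 7: conn=11 S1=36 S2=47 S3=24 S4=27 blocked=[]
Op 8: conn=11 S1=44 S2=47 S3=24 S4=27 blocked=[]
Op 9: conn=41 S1=44 S2=47 S3=24 S4=27 blocked=[]
Op 10: conn=41 S1=44 S2=63 S3=24 S4=27 blocked=[]
Op 11: conn=26 S1=44 S2=63 S3=24 S4=12 blocked=[]

Answer: 26 44 63 24 12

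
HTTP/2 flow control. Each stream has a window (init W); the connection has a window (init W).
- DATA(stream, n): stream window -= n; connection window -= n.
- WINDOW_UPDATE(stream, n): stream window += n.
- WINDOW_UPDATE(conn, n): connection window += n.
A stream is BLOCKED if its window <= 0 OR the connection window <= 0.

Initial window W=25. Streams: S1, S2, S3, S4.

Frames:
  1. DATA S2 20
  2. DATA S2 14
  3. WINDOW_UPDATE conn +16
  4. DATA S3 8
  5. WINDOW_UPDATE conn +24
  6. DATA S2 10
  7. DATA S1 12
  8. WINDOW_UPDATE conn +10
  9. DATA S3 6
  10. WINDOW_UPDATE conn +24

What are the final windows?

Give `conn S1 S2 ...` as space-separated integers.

Answer: 29 13 -19 11 25

Derivation:
Op 1: conn=5 S1=25 S2=5 S3=25 S4=25 blocked=[]
Op 2: conn=-9 S1=25 S2=-9 S3=25 S4=25 blocked=[1, 2, 3, 4]
Op 3: conn=7 S1=25 S2=-9 S3=25 S4=25 blocked=[2]
Op 4: conn=-1 S1=25 S2=-9 S3=17 S4=25 blocked=[1, 2, 3, 4]
Op 5: conn=23 S1=25 S2=-9 S3=17 S4=25 blocked=[2]
Op 6: conn=13 S1=25 S2=-19 S3=17 S4=25 blocked=[2]
Op 7: conn=1 S1=13 S2=-19 S3=17 S4=25 blocked=[2]
Op 8: conn=11 S1=13 S2=-19 S3=17 S4=25 blocked=[2]
Op 9: conn=5 S1=13 S2=-19 S3=11 S4=25 blocked=[2]
Op 10: conn=29 S1=13 S2=-19 S3=11 S4=25 blocked=[2]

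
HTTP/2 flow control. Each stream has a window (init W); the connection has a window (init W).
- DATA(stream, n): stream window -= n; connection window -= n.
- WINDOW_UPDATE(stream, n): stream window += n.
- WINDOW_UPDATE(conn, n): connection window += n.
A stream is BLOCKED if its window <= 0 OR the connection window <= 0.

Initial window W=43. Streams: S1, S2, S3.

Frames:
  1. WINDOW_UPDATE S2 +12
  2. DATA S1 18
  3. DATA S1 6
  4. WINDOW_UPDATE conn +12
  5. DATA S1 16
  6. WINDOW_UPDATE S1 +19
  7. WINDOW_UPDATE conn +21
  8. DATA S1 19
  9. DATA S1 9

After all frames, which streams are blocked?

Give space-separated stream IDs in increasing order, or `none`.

Answer: S1

Derivation:
Op 1: conn=43 S1=43 S2=55 S3=43 blocked=[]
Op 2: conn=25 S1=25 S2=55 S3=43 blocked=[]
Op 3: conn=19 S1=19 S2=55 S3=43 blocked=[]
Op 4: conn=31 S1=19 S2=55 S3=43 blocked=[]
Op 5: conn=15 S1=3 S2=55 S3=43 blocked=[]
Op 6: conn=15 S1=22 S2=55 S3=43 blocked=[]
Op 7: conn=36 S1=22 S2=55 S3=43 blocked=[]
Op 8: conn=17 S1=3 S2=55 S3=43 blocked=[]
Op 9: conn=8 S1=-6 S2=55 S3=43 blocked=[1]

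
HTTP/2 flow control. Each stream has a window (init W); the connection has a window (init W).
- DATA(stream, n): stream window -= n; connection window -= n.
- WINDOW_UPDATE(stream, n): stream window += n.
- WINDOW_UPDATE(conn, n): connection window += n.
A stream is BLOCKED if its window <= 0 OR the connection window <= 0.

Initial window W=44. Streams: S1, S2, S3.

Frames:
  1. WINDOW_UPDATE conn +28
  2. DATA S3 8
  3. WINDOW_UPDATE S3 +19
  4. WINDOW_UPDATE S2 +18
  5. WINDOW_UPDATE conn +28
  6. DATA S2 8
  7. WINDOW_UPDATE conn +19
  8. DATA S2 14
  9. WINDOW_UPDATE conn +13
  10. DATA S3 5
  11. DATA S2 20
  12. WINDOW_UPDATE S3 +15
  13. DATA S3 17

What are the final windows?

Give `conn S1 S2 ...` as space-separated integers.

Op 1: conn=72 S1=44 S2=44 S3=44 blocked=[]
Op 2: conn=64 S1=44 S2=44 S3=36 blocked=[]
Op 3: conn=64 S1=44 S2=44 S3=55 blocked=[]
Op 4: conn=64 S1=44 S2=62 S3=55 blocked=[]
Op 5: conn=92 S1=44 S2=62 S3=55 blocked=[]
Op 6: conn=84 S1=44 S2=54 S3=55 blocked=[]
Op 7: conn=103 S1=44 S2=54 S3=55 blocked=[]
Op 8: conn=89 S1=44 S2=40 S3=55 blocked=[]
Op 9: conn=102 S1=44 S2=40 S3=55 blocked=[]
Op 10: conn=97 S1=44 S2=40 S3=50 blocked=[]
Op 11: conn=77 S1=44 S2=20 S3=50 blocked=[]
Op 12: conn=77 S1=44 S2=20 S3=65 blocked=[]
Op 13: conn=60 S1=44 S2=20 S3=48 blocked=[]

Answer: 60 44 20 48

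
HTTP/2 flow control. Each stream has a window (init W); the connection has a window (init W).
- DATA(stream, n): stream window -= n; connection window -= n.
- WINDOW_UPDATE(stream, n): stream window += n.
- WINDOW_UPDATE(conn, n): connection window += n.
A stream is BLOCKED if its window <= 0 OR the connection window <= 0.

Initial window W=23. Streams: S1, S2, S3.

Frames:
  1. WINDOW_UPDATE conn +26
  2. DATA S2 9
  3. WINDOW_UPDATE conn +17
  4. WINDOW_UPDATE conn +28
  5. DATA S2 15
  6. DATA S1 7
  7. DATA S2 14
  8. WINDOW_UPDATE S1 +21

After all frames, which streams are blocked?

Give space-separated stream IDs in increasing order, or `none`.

Answer: S2

Derivation:
Op 1: conn=49 S1=23 S2=23 S3=23 blocked=[]
Op 2: conn=40 S1=23 S2=14 S3=23 blocked=[]
Op 3: conn=57 S1=23 S2=14 S3=23 blocked=[]
Op 4: conn=85 S1=23 S2=14 S3=23 blocked=[]
Op 5: conn=70 S1=23 S2=-1 S3=23 blocked=[2]
Op 6: conn=63 S1=16 S2=-1 S3=23 blocked=[2]
Op 7: conn=49 S1=16 S2=-15 S3=23 blocked=[2]
Op 8: conn=49 S1=37 S2=-15 S3=23 blocked=[2]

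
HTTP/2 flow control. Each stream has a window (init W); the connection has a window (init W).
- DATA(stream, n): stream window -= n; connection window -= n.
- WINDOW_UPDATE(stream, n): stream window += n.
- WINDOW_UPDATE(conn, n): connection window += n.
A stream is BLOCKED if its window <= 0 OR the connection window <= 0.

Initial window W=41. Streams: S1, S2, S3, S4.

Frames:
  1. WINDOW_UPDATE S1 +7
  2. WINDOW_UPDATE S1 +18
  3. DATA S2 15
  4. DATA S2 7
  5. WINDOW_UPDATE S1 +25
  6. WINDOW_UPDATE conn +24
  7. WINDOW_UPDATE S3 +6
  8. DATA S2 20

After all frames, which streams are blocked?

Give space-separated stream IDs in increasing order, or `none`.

Op 1: conn=41 S1=48 S2=41 S3=41 S4=41 blocked=[]
Op 2: conn=41 S1=66 S2=41 S3=41 S4=41 blocked=[]
Op 3: conn=26 S1=66 S2=26 S3=41 S4=41 blocked=[]
Op 4: conn=19 S1=66 S2=19 S3=41 S4=41 blocked=[]
Op 5: conn=19 S1=91 S2=19 S3=41 S4=41 blocked=[]
Op 6: conn=43 S1=91 S2=19 S3=41 S4=41 blocked=[]
Op 7: conn=43 S1=91 S2=19 S3=47 S4=41 blocked=[]
Op 8: conn=23 S1=91 S2=-1 S3=47 S4=41 blocked=[2]

Answer: S2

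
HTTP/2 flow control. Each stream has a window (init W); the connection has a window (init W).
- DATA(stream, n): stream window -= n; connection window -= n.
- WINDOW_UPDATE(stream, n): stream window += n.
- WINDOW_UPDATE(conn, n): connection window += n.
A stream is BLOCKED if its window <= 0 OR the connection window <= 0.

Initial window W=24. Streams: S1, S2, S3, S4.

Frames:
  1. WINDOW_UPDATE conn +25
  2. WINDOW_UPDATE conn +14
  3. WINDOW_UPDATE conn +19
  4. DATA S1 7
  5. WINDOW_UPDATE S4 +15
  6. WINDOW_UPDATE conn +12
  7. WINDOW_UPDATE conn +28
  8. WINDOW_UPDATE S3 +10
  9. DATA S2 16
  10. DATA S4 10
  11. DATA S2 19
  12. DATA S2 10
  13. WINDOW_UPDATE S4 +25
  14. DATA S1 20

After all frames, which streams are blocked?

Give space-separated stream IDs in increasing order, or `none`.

Answer: S1 S2

Derivation:
Op 1: conn=49 S1=24 S2=24 S3=24 S4=24 blocked=[]
Op 2: conn=63 S1=24 S2=24 S3=24 S4=24 blocked=[]
Op 3: conn=82 S1=24 S2=24 S3=24 S4=24 blocked=[]
Op 4: conn=75 S1=17 S2=24 S3=24 S4=24 blocked=[]
Op 5: conn=75 S1=17 S2=24 S3=24 S4=39 blocked=[]
Op 6: conn=87 S1=17 S2=24 S3=24 S4=39 blocked=[]
Op 7: conn=115 S1=17 S2=24 S3=24 S4=39 blocked=[]
Op 8: conn=115 S1=17 S2=24 S3=34 S4=39 blocked=[]
Op 9: conn=99 S1=17 S2=8 S3=34 S4=39 blocked=[]
Op 10: conn=89 S1=17 S2=8 S3=34 S4=29 blocked=[]
Op 11: conn=70 S1=17 S2=-11 S3=34 S4=29 blocked=[2]
Op 12: conn=60 S1=17 S2=-21 S3=34 S4=29 blocked=[2]
Op 13: conn=60 S1=17 S2=-21 S3=34 S4=54 blocked=[2]
Op 14: conn=40 S1=-3 S2=-21 S3=34 S4=54 blocked=[1, 2]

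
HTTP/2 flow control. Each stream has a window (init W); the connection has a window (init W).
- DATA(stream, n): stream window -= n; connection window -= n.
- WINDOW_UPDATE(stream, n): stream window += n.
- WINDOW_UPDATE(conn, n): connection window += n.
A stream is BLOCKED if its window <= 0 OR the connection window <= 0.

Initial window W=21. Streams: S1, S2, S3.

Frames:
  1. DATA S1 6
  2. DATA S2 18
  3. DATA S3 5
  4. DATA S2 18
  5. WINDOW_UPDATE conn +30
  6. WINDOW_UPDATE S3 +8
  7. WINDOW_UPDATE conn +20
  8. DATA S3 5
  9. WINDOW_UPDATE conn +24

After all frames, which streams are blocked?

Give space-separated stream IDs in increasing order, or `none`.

Answer: S2

Derivation:
Op 1: conn=15 S1=15 S2=21 S3=21 blocked=[]
Op 2: conn=-3 S1=15 S2=3 S3=21 blocked=[1, 2, 3]
Op 3: conn=-8 S1=15 S2=3 S3=16 blocked=[1, 2, 3]
Op 4: conn=-26 S1=15 S2=-15 S3=16 blocked=[1, 2, 3]
Op 5: conn=4 S1=15 S2=-15 S3=16 blocked=[2]
Op 6: conn=4 S1=15 S2=-15 S3=24 blocked=[2]
Op 7: conn=24 S1=15 S2=-15 S3=24 blocked=[2]
Op 8: conn=19 S1=15 S2=-15 S3=19 blocked=[2]
Op 9: conn=43 S1=15 S2=-15 S3=19 blocked=[2]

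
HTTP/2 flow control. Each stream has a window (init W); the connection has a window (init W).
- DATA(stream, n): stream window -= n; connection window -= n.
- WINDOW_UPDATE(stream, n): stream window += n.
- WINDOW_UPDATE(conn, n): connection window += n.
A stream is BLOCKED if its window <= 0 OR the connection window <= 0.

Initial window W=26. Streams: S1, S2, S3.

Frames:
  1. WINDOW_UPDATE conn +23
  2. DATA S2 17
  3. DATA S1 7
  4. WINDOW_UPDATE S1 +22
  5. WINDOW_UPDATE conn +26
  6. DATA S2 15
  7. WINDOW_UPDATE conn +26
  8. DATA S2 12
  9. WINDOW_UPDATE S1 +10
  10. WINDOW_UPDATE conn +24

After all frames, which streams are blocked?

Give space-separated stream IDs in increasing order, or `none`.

Op 1: conn=49 S1=26 S2=26 S3=26 blocked=[]
Op 2: conn=32 S1=26 S2=9 S3=26 blocked=[]
Op 3: conn=25 S1=19 S2=9 S3=26 blocked=[]
Op 4: conn=25 S1=41 S2=9 S3=26 blocked=[]
Op 5: conn=51 S1=41 S2=9 S3=26 blocked=[]
Op 6: conn=36 S1=41 S2=-6 S3=26 blocked=[2]
Op 7: conn=62 S1=41 S2=-6 S3=26 blocked=[2]
Op 8: conn=50 S1=41 S2=-18 S3=26 blocked=[2]
Op 9: conn=50 S1=51 S2=-18 S3=26 blocked=[2]
Op 10: conn=74 S1=51 S2=-18 S3=26 blocked=[2]

Answer: S2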